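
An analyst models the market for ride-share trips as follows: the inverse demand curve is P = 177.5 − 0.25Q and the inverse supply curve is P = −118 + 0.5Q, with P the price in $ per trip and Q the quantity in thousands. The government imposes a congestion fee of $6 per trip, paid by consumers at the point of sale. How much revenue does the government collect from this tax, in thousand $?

Tax revenue = $2316 thousand.

Rewrite in direct form: Qd = 710 − 4P and Qs = 2P + 236.
Before the tax: set 710 − 4P = 2P + 236 → P* = $79, Q* = 394.
With the tax collected from consumers, demand (in seller-price terms) shifts: Qd = 710 − 4(P + 6).
New equilibrium: consumers pay $81, suppliers receive $75, Q = 386. (Wedge: Pb − Ps = 6.)
Revenue = t · Q = 6 · 386 = $2316.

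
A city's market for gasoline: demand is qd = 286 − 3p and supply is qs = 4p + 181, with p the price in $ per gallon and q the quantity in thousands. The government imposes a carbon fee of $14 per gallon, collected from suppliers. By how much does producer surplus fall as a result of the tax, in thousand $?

Before the tax: set 286 − 3p = 4p + 181 → p* = $15, q* = 241.
With the tax collected from suppliers, supply shifts: qs = 4(p − 14) + 181.
New equilibrium: buyers pay $23, suppliers receive $9, q = 217. (Wedge: pb − ps = 14.)
ΔPS is the trapezoid between Q = 217 and Q = 241 of height $6: ½ · (241 + 217) · 6 = $1374.

Producer surplus falls by $1374 thousand.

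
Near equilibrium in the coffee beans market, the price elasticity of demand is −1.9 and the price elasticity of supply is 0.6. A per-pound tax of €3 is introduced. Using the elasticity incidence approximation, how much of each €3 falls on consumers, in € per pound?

Incidence ratio: consumers' share ≈ εs / (εs + |εd|) = 0.6 / (0.6 + 1.9) = 0.24.
So consumers bear ≈ 0.24 × €3 = €0.72; suppliers bear €2.28.

Consumers bear ≈ €0.72 per pound.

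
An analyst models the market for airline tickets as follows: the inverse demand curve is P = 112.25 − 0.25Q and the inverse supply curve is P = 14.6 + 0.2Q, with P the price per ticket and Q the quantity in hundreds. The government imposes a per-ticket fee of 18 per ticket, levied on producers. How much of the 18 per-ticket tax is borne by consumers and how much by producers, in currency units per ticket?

Consumers bear 10 per ticket; producers bear 8 per ticket.

Rewrite in direct form: Qd = 449 − 4P and Qs = 5P − 73.
Before the tax: set 449 − 4P = 5P − 73 → P* = 58, Q* = 217.
With the tax collected from producers, supply shifts: Qs = 5(P − 18) − 73.
Solving gives Q = 177 with consumers paying 68 and producers receiving 50 (the 18 wedge).
Burden on consumers: 10; on producers: 8. (They sum to 18.)
The less price-elastic side of the market bears the larger share of a per-unit tax.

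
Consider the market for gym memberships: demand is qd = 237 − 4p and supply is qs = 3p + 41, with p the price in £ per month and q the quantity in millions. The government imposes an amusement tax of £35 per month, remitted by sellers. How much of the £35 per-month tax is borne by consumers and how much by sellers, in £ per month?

Consumers bear £15 per month; sellers bear £20 per month.

Without the tax, 237 − 4p = 3p + 41 gives 7p = 196, so p* = £28 and q* = 125.
With the tax collected from sellers, supply shifts: qs = 3(p − 35) + 41.
Solving gives q = 65 with consumers paying £43 and sellers receiving £8 (the £35 wedge).
Burden on consumers: £15; on sellers: £20. (They sum to £35.)
The less price-elastic side of the market bears the larger share of a per-unit tax.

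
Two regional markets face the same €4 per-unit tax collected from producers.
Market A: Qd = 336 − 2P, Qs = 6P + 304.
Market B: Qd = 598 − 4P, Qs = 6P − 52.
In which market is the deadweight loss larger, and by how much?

Market A: pre-tax P* = €4, Q* = 328; post-tax Q = 322; deadweight loss = €12.
Market B: pre-tax P* = €65, Q* = 338; post-tax Q = 328.4; deadweight loss = €19.2.
Difference: €12 vs €19.2 → market B is larger by €7.2.

Market B, by €7.2.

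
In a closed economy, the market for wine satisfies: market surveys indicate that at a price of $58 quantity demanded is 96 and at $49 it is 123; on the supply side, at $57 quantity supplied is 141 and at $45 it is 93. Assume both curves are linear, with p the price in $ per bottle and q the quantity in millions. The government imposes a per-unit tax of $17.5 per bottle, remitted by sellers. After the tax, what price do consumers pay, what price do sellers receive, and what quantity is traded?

Demand slope: (123 − 96)/(49 − 58) = -3, so qd = 270 − 3p.
Supply slope: (93 − 141)/(45 − 57) = 4, so qs = 4p − 87.
Before the tax: set 270 − 3p = 4p − 87 → p* = $51, q* = 117.
With the tax collected from sellers, supply shifts: qs = 4(p − 17.5) − 87.
New equilibrium: consumers pay $61, sellers receive $43.5, q = 87. (Wedge: pb − ps = 17.5.)
The less price-elastic side of the market bears the larger share of a per-unit tax.

Consumers pay $61; sellers receive $43.5; quantity = 87.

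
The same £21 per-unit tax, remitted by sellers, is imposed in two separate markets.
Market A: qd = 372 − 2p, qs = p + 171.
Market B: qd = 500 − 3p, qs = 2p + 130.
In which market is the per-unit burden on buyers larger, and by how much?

Market B, by £1.4.

Market A: pre-tax p* = £67, q* = 238; post-tax q = 224; per-unit burden on buyers = £7.
Market B: pre-tax p* = £74, q* = 278; post-tax q = 252.8; per-unit burden on buyers = £8.4.
Difference: £7 vs £8.4 → market B is larger by £1.4.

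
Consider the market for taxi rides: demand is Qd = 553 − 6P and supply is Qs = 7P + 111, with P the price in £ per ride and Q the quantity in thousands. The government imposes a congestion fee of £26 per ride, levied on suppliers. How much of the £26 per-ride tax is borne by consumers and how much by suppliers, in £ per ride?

Consumers bear £14 per ride; suppliers bear £12 per ride.

Before the tax: set 553 − 6P = 7P + 111 → P* = £34, Q* = 349.
With the tax collected from suppliers, supply shifts: Qs = 7(P − 26) + 111.
Solving gives Q = 265 with consumers paying £48 and suppliers receiving £22 (the £26 wedge).
Burden on consumers: £14; on suppliers: £12. (They sum to £26.)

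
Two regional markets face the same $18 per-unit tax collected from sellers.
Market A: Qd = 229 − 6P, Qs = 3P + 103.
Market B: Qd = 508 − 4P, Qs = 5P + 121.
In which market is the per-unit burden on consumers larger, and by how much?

Market A: pre-tax P* = $14, Q* = 145; post-tax Q = 109; per-unit burden on consumers = $6.
Market B: pre-tax P* = $43, Q* = 336; post-tax Q = 296; per-unit burden on consumers = $10.
Difference: $6 vs $10 → market B is larger by $4.

Market B, by $4.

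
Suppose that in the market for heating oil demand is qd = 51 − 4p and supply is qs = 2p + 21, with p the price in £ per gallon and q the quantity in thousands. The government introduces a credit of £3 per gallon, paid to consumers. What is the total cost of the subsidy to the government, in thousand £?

Without the subsidy, 51 − 4p = 2p + 21 gives 6p = 30, so p* = £5 and q* = 31.
With a per-unit subsidy paid to consumers, each effectively pays p − 3, so demand becomes qd = 51 − 4(p − 3).
Solving gives q = 35 with consumers paying £4 and sellers receiving £7 (the £3 wedge).
Outlay = t · Q = 3 · 35 = £105.

Government outlay = £105 thousand.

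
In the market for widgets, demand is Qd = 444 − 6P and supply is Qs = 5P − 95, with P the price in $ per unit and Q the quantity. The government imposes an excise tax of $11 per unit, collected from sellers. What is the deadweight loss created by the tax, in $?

Before the tax: set 444 − 6P = 5P − 95 → P* = $49, Q* = 150.
With the tax collected from sellers, supply shifts: Qs = 5(P − 11) − 95.
New equilibrium: consumers pay $54, sellers receive $43, Q = 120. (Wedge: Pb − Ps = 11.)
Quantity falls by |ΔQ| = |150 − 120| = 30.
DWL = ½ · t · |ΔQ| = ½ · 11 · 30 = $165.

Deadweight loss = $165.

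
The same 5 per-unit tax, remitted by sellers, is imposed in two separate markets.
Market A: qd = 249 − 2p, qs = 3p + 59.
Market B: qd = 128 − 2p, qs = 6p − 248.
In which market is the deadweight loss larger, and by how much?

Market A: pre-tax p* = 38, q* = 173; post-tax q = 167; deadweight loss = 15.
Market B: pre-tax p* = 47, q* = 34; post-tax q = 26.5; deadweight loss = 18.75.
Difference: 15 vs 18.75 → market B is larger by 3.75.

Market B, by 3.75.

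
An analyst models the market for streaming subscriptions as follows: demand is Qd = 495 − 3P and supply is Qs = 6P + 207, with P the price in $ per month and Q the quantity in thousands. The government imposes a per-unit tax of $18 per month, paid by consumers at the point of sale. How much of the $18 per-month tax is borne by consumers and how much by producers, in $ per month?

Consumers bear $12 per month; producers bear $6 per month.

Without the tax, 495 − 3P = 6P + 207 gives 9P = 288, so P* = $32 and Q* = 399.
With the tax collected from consumers, demand (in seller-price terms) shifts: Qd = 495 − 3(P + 18).
New equilibrium: consumers pay $44, producers receive $26, Q = 363. (Wedge: Pb − Ps = 18.)
Burden on consumers: $12; on producers: $6. (They sum to $18.)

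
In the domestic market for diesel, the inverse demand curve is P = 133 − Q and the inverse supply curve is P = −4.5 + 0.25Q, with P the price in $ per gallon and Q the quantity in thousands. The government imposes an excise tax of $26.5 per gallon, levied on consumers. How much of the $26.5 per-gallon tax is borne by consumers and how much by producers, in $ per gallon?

Rewrite in direct form: Qd = 133 − P and Qs = 4P + 18.
Without the tax, 133 − P = 4P + 18 gives 5P = 115, so P* = $23 and Q* = 110.
With the tax collected from consumers, demand (in seller-price terms) shifts: Qd = 133 − (P + 26.5).
Solving gives Q = 88.8 with consumers paying $44.2 and producers receiving $17.7 (the $26.5 wedge).
Burden on consumers: $21.2; on producers: $5.3. (They sum to $26.5.)
The less price-elastic side of the market bears the larger share of a per-unit tax.

Consumers bear $21.2 per gallon; producers bear $5.3 per gallon.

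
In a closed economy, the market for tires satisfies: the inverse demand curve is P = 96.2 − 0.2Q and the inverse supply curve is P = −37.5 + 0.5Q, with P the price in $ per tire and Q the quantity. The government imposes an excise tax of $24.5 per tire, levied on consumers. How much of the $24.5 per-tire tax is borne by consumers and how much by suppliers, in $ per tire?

Inverting to Q(P) form: Qd = 481 − 5P; Qs = 2P + 75.
Before the tax: set 481 − 5P = 2P + 75 → P* = $58, Q* = 191.
With the tax collected from consumers, demand (in seller-price terms) shifts: Qd = 481 − 5(P + 24.5).
Solving gives Q = 156 with consumers paying $65 and suppliers receiving $40.5 (the $24.5 wedge).
Burden on consumers: $7; on suppliers: $17.5. (They sum to $24.5.)

Consumers bear $7 per tire; suppliers bear $17.5 per tire.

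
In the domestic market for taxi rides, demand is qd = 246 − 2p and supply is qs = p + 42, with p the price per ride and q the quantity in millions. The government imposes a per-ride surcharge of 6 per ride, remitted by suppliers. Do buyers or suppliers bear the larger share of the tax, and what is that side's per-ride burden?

Without the tax, 246 − 2p = p + 42 gives 3p = 204, so p* = 68 and q* = 110.
With the tax collected from suppliers, supply shifts: qs = (p − 6) + 42.
New equilibrium: buyers pay 70, suppliers receive 64, q = 106. (Wedge: pb − ps = 6.)
Per-ride burden: buyers 2, suppliers 4.
Suppliers take the larger share because supply is less price-elastic here (demand slope 2 vs supply slope 1).
The less price-elastic side of the market bears the larger share of a per-unit tax.

Suppliers bear the larger share: 4 per ride.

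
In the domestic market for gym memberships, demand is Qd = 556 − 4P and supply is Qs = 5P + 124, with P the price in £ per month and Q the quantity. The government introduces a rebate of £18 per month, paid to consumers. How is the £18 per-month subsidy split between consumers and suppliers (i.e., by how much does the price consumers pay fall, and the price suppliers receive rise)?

Consumers gain £10 per month; suppliers gain £8 per month.

Before the subsidy: set 556 − 4P = 5P + 124 → P* = £48, Q* = 364.
With a per-unit subsidy paid to consumers, each effectively pays P − 18, so demand becomes Qd = 556 − 4(P − 18).
New equilibrium: consumers pay £38, suppliers receive £56, Q = 404. (Wedge: Pb − Ps = −18.)
Gain to consumers: £10; to suppliers: £8. (They sum to £18.)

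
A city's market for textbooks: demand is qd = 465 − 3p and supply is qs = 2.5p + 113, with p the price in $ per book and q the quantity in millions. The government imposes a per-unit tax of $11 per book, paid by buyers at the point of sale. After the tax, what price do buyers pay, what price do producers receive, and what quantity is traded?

Buyers pay $69; producers receive $58; quantity = 258.

Before the tax: set 465 − 3p = 2.5p + 113 → p* = $64, q* = 273.
With the tax collected from buyers, demand (in seller-price terms) shifts: qd = 465 − 3(p + 11).
New equilibrium: buyers pay $69, producers receive $58, q = 258. (Wedge: pb − ps = 11.)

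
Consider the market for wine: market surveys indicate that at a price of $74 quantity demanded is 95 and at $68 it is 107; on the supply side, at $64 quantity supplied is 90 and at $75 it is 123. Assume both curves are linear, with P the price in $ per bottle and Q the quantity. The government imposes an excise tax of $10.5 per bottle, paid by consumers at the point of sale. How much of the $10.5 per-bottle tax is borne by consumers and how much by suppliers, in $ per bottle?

Demand slope: (107 − 95)/(68 − 74) = -2, so Qd = 243 − 2P.
Supply slope: (123 − 90)/(75 − 64) = 3, so Qs = 3P − 102.
Without the tax, 243 − 2P = 3P − 102 gives 5P = 345, so P* = $69 and Q* = 105.
With the tax collected from consumers, demand (in seller-price terms) shifts: Qd = 243 − 2(P + 10.5).
Solving gives Q = 92.4 with consumers paying $75.3 and suppliers receiving $64.8 (the $10.5 wedge).
Burden on consumers: $6.3; on suppliers: $4.2. (They sum to $10.5.)
The less price-elastic side of the market bears the larger share of a per-unit tax.

Consumers bear $6.3 per bottle; suppliers bear $4.2 per bottle.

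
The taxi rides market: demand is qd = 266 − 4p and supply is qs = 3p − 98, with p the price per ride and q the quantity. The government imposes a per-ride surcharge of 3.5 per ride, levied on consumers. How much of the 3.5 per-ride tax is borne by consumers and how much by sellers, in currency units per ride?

Consumers bear 1.5 per ride; sellers bear 2 per ride.

Without the tax, 266 − 4p = 3p − 98 gives 7p = 364, so p* = 52 and q* = 58.
With the tax collected from consumers, demand (in seller-price terms) shifts: qd = 266 − 4(p + 3.5).
New equilibrium: consumers pay 53.5, sellers receive 50, q = 52. (Wedge: pb − ps = 3.5.)
Burden on consumers: 1.5; on sellers: 2. (They sum to 3.5.)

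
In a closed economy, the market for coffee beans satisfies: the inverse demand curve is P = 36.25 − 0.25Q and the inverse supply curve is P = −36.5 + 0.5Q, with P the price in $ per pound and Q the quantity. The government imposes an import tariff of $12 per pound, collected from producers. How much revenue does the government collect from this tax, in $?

Tax revenue = $972.

Inverting to Q(P) form: Qd = 145 − 4P; Qs = 2P + 73.
Without the tax, 145 − 4P = 2P + 73 gives 6P = 72, so P* = $12 and Q* = 97.
With the tax collected from producers, supply shifts: Qs = 2(P − 12) + 73.
New equilibrium: buyers pay $16, producers receive $4, Q = 81. (Wedge: Pb − Ps = 12.)
Revenue = t · Q = 12 · 81 = $972.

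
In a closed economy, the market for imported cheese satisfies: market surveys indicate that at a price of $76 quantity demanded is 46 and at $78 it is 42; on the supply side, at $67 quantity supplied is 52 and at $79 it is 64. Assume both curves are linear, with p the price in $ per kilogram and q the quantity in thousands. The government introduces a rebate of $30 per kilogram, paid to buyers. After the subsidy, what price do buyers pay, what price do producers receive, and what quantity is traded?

Buyers pay $61; producers receive $91; quantity = 76.

Demand slope: (42 − 46)/(78 − 76) = -2, so qd = 198 − 2p.
Supply slope: (64 − 52)/(79 − 67) = 1, so qs = p − 15.
Without the subsidy, 198 − 2p = p − 15 gives 3p = 213, so p* = $71 and q* = 56.
With a per-unit subsidy paid to buyers, each effectively pays p − 30, so demand becomes qd = 198 − 2(p − 30).
Solving gives q = 76 with buyers paying $61 and producers receiving $91 (the $30 wedge).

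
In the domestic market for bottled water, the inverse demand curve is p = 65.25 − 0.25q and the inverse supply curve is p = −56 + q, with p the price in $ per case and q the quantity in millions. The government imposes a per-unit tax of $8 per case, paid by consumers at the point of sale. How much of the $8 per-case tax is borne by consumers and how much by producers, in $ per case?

Rewrite in direct form: qd = 261 − 4p and qs = p + 56.
Before the tax: set 261 − 4p = p + 56 → p* = $41, q* = 97.
With the tax collected from consumers, demand (in seller-price terms) shifts: qd = 261 − 4(p + 8).
Solving gives q = 90.6 with consumers paying $42.6 and producers receiving $34.6 (the $8 wedge).
Burden on consumers: $1.6; on producers: $6.4. (They sum to $8.)
The less price-elastic side of the market bears the larger share of a per-unit tax.

Consumers bear $1.6 per case; producers bear $6.4 per case.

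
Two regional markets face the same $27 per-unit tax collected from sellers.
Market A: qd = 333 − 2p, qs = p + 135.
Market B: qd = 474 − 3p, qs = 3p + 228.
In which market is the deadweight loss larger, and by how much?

Market B, by $303.75.

Market A: pre-tax p* = $66, q* = 201; post-tax q = 183; deadweight loss = $243.
Market B: pre-tax p* = $41, q* = 351; post-tax q = 310.5; deadweight loss = $546.75.
Difference: $243 vs $546.75 → market B is larger by $303.75.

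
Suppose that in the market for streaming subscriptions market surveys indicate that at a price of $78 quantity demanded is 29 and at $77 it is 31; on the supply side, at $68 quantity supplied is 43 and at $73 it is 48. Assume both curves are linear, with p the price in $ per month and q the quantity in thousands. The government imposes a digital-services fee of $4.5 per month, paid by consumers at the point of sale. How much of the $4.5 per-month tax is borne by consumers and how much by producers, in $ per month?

Demand slope: (31 − 29)/(77 − 78) = -2, so qd = 185 − 2p.
Supply slope: (48 − 43)/(73 − 68) = 1, so qs = p − 25.
Without the tax, 185 − 2p = p − 25 gives 3p = 210, so p* = $70 and q* = 45.
With the tax collected from consumers, demand (in seller-price terms) shifts: qd = 185 − 2(p + 4.5).
Solving gives q = 42 with consumers paying $71.5 and producers receiving $67 (the $4.5 wedge).
Burden on consumers: $1.5; on producers: $3. (They sum to $4.5.)
The less price-elastic side of the market bears the larger share of a per-unit tax.

Consumers bear $1.5 per month; producers bear $3 per month.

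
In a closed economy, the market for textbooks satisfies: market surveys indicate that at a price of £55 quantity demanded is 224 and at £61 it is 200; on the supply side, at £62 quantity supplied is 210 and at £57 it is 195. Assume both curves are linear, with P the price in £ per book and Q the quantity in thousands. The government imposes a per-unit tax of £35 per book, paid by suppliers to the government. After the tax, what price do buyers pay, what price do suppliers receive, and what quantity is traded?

Demand slope: (200 − 224)/(61 − 55) = -4, so Qd = 444 − 4P.
Supply slope: (195 − 210)/(57 − 62) = 3, so Qs = 3P + 24.
Before the tax: set 444 − 4P = 3P + 24 → P* = £60, Q* = 204.
With the tax collected from suppliers, supply shifts: Qs = 3(P − 35) + 24.
New equilibrium: buyers pay £75, suppliers receive £40, Q = 144. (Wedge: Pb − Ps = 35.)
The less price-elastic side of the market bears the larger share of a per-unit tax.

Buyers pay £75; suppliers receive £40; quantity = 144.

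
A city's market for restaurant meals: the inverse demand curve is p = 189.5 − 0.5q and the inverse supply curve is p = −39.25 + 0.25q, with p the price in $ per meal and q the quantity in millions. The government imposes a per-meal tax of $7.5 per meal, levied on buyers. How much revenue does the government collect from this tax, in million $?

Tax revenue = $2212.5 million.

Inverting to q(p) form: qd = 379 − 2p; qs = 4p + 157.
Without the tax, 379 − 2p = 4p + 157 gives 6p = 222, so p* = $37 and q* = 305.
With the tax collected from buyers, demand (in seller-price terms) shifts: qd = 379 − 2(p + 7.5).
Solving gives q = 295 with buyers paying $42 and suppliers receiving $34.5 (the $7.5 wedge).
Revenue = t · Q = 7.5 · 295 = $2212.5.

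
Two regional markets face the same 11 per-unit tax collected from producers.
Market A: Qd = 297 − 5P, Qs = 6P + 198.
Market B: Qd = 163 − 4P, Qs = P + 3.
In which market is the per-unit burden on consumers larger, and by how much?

Market A, by 3.8.

Market A: pre-tax P* = 9, Q* = 252; post-tax Q = 222; per-unit burden on consumers = 6.
Market B: pre-tax P* = 32, Q* = 35; post-tax Q = 26.2; per-unit burden on consumers = 2.2.
Difference: 6 vs 2.2 → market A is larger by 3.8.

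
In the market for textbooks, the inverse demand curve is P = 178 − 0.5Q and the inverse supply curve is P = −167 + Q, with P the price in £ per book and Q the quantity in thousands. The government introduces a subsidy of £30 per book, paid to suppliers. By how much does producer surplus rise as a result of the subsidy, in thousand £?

Producer surplus rises by £4800 thousand.

Rewrite in direct form: Qd = 356 − 2P and Qs = P + 167.
Before the subsidy: set 356 − 2P = P + 167 → P* = £63, Q* = 230.
With a per-unit subsidy paid to suppliers, each receives P + 30 per unit sold, so supply becomes Qs = (P + 30) + 167.
Solving gives Q = 250 with buyers paying £53 and suppliers receiving £83 (the £30 wedge).
ΔPS is the trapezoid between Q = 250 and Q = 230 of height £20: ½ · (230 + 250) · 20 = £4800.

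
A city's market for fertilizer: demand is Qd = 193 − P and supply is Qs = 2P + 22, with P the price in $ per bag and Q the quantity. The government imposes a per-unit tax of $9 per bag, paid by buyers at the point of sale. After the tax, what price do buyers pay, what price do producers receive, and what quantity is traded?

Before the tax: set 193 − P = 2P + 22 → P* = $57, Q* = 136.
With the tax collected from buyers, demand (in seller-price terms) shifts: Qd = 193 − (P + 9).
Solving gives Q = 130 with buyers paying $63 and producers receiving $54 (the $9 wedge).
The less price-elastic side of the market bears the larger share of a per-unit tax.

Buyers pay $63; producers receive $54; quantity = 130.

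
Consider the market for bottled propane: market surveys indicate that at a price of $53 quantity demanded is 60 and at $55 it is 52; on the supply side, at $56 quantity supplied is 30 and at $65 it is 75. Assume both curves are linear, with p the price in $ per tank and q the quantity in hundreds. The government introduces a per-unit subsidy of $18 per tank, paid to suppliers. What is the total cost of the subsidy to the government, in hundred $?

Demand slope: (52 − 60)/(55 − 53) = -4, so qd = 272 − 4p.
Supply slope: (75 − 30)/(65 − 56) = 5, so qs = 5p − 250.
Without the subsidy, 272 − 4p = 5p − 250 gives 9p = 522, so p* = $58 and q* = 40.
With a per-unit subsidy paid to suppliers, each receives p + 18 per unit sold, so supply becomes qs = 5(p + 18) − 250.
New equilibrium: consumers pay $48, suppliers receive $66, q = 80. (Wedge: pb − ps = −18.)
Outlay = t · Q = 18 · 80 = $1440.

Government outlay = $1440 hundred.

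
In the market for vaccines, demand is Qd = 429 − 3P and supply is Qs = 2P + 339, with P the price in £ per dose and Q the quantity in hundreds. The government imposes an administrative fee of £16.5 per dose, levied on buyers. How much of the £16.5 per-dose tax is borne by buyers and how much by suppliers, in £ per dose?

Buyers bear £6.6 per dose; suppliers bear £9.9 per dose.

Before the tax: set 429 − 3P = 2P + 339 → P* = £18, Q* = 375.
With the tax collected from buyers, demand (in seller-price terms) shifts: Qd = 429 − 3(P + 16.5).
Solving gives Q = 355.2 with buyers paying £24.6 and suppliers receiving £8.1 (the £16.5 wedge).
Burden on buyers: £6.6; on suppliers: £9.9. (They sum to £16.5.)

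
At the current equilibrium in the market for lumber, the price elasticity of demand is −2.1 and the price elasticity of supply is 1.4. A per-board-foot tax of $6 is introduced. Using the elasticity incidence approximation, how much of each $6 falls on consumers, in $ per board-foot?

Incidence ratio: consumers' share ≈ εs / (εs + |εd|) = 1.4 / (1.4 + 2.1) = 0.4.
So consumers bear ≈ 0.4 × $6 = $2.4; suppliers bear $3.6.

Consumers bear ≈ $2.4 per board-foot.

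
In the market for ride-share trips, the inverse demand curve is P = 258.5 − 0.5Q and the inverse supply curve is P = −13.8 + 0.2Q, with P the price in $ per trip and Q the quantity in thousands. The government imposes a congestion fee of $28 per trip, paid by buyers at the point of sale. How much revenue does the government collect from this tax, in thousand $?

Rewrite in direct form: Qd = 517 − 2P and Qs = 5P + 69.
Without the tax, 517 − 2P = 5P + 69 gives 7P = 448, so P* = $64 and Q* = 389.
With the tax collected from buyers, demand (in seller-price terms) shifts: Qd = 517 − 2(P + 28).
New equilibrium: buyers pay $84, sellers receive $56, Q = 349. (Wedge: Pb − Ps = 28.)
Revenue = t · Q = 28 · 349 = $9772.

Tax revenue = $9772 thousand.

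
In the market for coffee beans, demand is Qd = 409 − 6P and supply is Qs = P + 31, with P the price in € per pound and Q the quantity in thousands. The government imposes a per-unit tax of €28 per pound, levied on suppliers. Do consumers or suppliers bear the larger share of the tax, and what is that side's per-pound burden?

Suppliers bear the larger share: €24 per pound.

Before the tax: set 409 − 6P = P + 31 → P* = €54, Q* = 85.
With the tax collected from suppliers, supply shifts: Qs = (P − 28) + 31.
Solving gives Q = 61 with consumers paying €58 and suppliers receiving €30 (the €28 wedge).
Per-pound burden: consumers €4, suppliers €24.
Suppliers take the larger share because supply is less price-elastic here (demand slope 6 vs supply slope 1).
The less price-elastic side of the market bears the larger share of a per-unit tax.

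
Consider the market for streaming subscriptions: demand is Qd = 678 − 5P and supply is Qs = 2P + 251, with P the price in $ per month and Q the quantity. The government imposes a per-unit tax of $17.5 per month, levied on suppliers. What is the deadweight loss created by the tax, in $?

Deadweight loss = $218.75.

Before the tax: set 678 − 5P = 2P + 251 → P* = $61, Q* = 373.
With the tax collected from suppliers, supply shifts: Qs = 2(P − 17.5) + 251.
Solving gives Q = 348 with consumers paying $66 and suppliers receiving $48.5 (the $17.5 wedge).
Quantity falls by |ΔQ| = |373 − 348| = 25.
DWL = ½ · t · |ΔQ| = ½ · 17.5 · 25 = $218.75.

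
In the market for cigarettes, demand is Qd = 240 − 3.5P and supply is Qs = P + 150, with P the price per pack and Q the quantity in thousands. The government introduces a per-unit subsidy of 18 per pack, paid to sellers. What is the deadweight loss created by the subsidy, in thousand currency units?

Deadweight loss = 126 thousand.

Before the subsidy: set 240 − 3.5P = P + 150 → P* = 20, Q* = 170.
With a per-unit subsidy paid to sellers, each receives P + 18 per unit sold, so supply becomes Qs = (P + 18) + 150.
New equilibrium: consumers pay 16, sellers receive 34, Q = 184. (Wedge: Pb − Ps = −18.)
Quantity rises by |ΔQ| = |170 − 184| = 14.
DWL = ½ · t · |ΔQ| = ½ · 18 · 14 = 126.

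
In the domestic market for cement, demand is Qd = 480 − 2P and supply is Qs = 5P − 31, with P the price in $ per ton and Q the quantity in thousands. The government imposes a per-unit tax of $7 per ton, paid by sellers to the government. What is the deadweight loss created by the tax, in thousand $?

Deadweight loss = $35 thousand.

Before the tax: set 480 − 2P = 5P − 31 → P* = $73, Q* = 334.
With the tax collected from sellers, supply shifts: Qs = 5(P − 7) − 31.
Solving gives Q = 324 with buyers paying $78 and sellers receiving $71 (the $7 wedge).
Quantity falls by |ΔQ| = |334 − 324| = 10.
DWL = ½ · t · |ΔQ| = ½ · 7 · 10 = $35.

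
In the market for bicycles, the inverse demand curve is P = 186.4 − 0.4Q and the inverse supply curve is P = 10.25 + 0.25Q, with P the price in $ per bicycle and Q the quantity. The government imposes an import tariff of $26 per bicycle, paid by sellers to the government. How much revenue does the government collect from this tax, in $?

Tax revenue = $6006.

Inverting to Q(P) form: Qd = 466 − 2.5P; Qs = 4P − 41.
Without the tax, 466 − 2.5P = 4P − 41 gives 6.5P = 507, so P* = $78 and Q* = 271.
With the tax collected from sellers, supply shifts: Qs = 4(P − 26) − 41.
Solving gives Q = 231 with consumers paying $94 and sellers receiving $68 (the $26 wedge).
Revenue = t · Q = 26 · 231 = $6006.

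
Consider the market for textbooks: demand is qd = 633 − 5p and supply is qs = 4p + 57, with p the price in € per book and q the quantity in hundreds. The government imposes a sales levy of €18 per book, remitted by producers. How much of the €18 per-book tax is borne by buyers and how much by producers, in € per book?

Before the tax: set 633 − 5p = 4p + 57 → p* = €64, q* = 313.
With the tax collected from producers, supply shifts: qs = 4(p − 18) + 57.
Solving gives q = 273 with buyers paying €72 and producers receiving €54 (the €18 wedge).
Burden on buyers: €8; on producers: €10. (They sum to €18.)

Buyers bear €8 per book; producers bear €10 per book.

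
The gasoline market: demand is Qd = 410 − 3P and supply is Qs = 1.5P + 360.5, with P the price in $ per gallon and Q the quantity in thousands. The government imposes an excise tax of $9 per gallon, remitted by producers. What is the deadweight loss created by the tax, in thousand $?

Deadweight loss = $40.5 thousand.

Before the tax: set 410 − 3P = 1.5P + 360.5 → P* = $11, Q* = 377.
With the tax collected from producers, supply shifts: Qs = 1.5(P − 9) + 360.5.
New equilibrium: buyers pay $14, producers receive $5, Q = 368. (Wedge: Pb − Ps = 9.)
Quantity falls by |ΔQ| = |377 − 368| = 9.
DWL = ½ · t · |ΔQ| = ½ · 9 · 9 = $40.5.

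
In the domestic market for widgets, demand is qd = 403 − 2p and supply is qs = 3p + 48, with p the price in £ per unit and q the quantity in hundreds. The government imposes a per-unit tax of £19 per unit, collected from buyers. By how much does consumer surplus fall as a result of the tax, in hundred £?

Before the tax: set 403 − 2p = 3p + 48 → p* = £71, q* = 261.
With the tax collected from buyers, demand (in seller-price terms) shifts: qd = 403 − 2(p + 19).
Solving gives q = 238.2 with buyers paying £82.4 and suppliers receiving £63.4 (the £19 wedge).
ΔCS is the trapezoid between Q = 238.2 and Q = 261 of height £11.4: ½ · (261 + 238.2) · 11.4 = £2845.44.

Consumer surplus falls by £2845.44 hundred.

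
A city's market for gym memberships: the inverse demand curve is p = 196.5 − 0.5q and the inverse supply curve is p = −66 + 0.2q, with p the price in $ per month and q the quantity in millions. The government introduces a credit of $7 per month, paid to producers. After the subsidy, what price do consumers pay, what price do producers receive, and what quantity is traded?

Rewrite in direct form: qd = 393 − 2p and qs = 5p + 330.
Without the subsidy, 393 − 2p = 5p + 330 gives 7p = 63, so p* = $9 and q* = 375.
With a per-unit subsidy paid to producers, each receives p + 7 per unit sold, so supply becomes qs = 5(p + 7) + 330.
New equilibrium: consumers pay $4, producers receive $11, q = 385. (Wedge: pb − ps = −7.)

Consumers pay $4; producers receive $11; quantity = 385.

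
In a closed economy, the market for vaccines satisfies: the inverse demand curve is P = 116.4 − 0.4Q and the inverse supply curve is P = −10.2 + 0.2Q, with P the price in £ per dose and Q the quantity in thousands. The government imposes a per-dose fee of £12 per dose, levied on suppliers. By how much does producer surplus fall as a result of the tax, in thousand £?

Rewrite in direct form: Qd = 291 − 2.5P and Qs = 5P + 51.
Without the tax, 291 − 2.5P = 5P + 51 gives 7.5P = 240, so P* = £32 and Q* = 211.
With the tax collected from suppliers, supply shifts: Qs = 5(P − 12) + 51.
New equilibrium: consumers pay £40, suppliers receive £28, Q = 191. (Wedge: Pb − Ps = 12.)
ΔPS is the trapezoid between Q = 191 and Q = 211 of height £4: ½ · (211 + 191) · 4 = £804.

Producer surplus falls by £804 thousand.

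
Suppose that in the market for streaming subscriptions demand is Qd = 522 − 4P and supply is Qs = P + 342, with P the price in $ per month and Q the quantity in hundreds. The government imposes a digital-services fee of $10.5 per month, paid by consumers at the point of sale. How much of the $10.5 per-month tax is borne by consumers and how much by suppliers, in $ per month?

Consumers bear $2.1 per month; suppliers bear $8.4 per month.

Before the tax: set 522 − 4P = P + 342 → P* = $36, Q* = 378.
With the tax collected from consumers, demand (in seller-price terms) shifts: Qd = 522 − 4(P + 10.5).
New equilibrium: consumers pay $38.1, suppliers receive $27.6, Q = 369.6. (Wedge: Pb − Ps = 10.5.)
Burden on consumers: $2.1; on suppliers: $8.4. (They sum to $10.5.)
The less price-elastic side of the market bears the larger share of a per-unit tax.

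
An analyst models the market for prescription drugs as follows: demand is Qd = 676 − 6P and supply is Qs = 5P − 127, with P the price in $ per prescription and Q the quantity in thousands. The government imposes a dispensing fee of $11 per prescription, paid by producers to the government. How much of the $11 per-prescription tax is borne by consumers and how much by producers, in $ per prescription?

Without the tax, 676 − 6P = 5P − 127 gives 11P = 803, so P* = $73 and Q* = 238.
With the tax collected from producers, supply shifts: Qs = 5(P − 11) − 127.
New equilibrium: consumers pay $78, producers receive $67, Q = 208. (Wedge: Pb − Ps = 11.)
Burden on consumers: $5; on producers: $6. (They sum to $11.)
The less price-elastic side of the market bears the larger share of a per-unit tax.

Consumers bear $5 per prescription; producers bear $6 per prescription.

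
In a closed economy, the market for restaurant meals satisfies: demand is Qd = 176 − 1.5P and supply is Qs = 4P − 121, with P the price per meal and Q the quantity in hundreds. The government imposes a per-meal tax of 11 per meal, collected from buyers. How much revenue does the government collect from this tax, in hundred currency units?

Tax revenue = 913 hundred.

Before the tax: set 176 − 1.5P = 4P − 121 → P* = 54, Q* = 95.
With the tax collected from buyers, demand (in seller-price terms) shifts: Qd = 176 − 1.5(P + 11).
Solving gives Q = 83 with buyers paying 62 and producers receiving 51 (the 11 wedge).
Revenue = t · Q = 11 · 83 = 913.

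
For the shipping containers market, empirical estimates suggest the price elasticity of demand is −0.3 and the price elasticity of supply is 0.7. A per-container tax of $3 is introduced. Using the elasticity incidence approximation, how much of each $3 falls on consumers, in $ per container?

Incidence ratio: consumers' share ≈ εs / (εs + |εd|) = 0.7 / (0.7 + 0.3) = 0.7.
So consumers bear ≈ 0.7 × $3 = $2.1; producers bear $0.9.

Consumers bear ≈ $2.1 per container.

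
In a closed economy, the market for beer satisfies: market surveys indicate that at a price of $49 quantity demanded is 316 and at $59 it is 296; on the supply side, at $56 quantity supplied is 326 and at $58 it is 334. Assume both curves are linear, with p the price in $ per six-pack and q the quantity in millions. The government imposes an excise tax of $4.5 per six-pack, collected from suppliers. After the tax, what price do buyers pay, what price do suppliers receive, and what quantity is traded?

Buyers pay $55; suppliers receive $50.5; quantity = 304.

Demand slope: (296 − 316)/(59 − 49) = -2, so qd = 414 − 2p.
Supply slope: (334 − 326)/(58 − 56) = 4, so qs = 4p + 102.
Before the tax: set 414 − 2p = 4p + 102 → p* = $52, q* = 310.
With the tax collected from suppliers, supply shifts: qs = 4(p − 4.5) + 102.
Solving gives q = 304 with buyers paying $55 and suppliers receiving $50.5 (the $4.5 wedge).
The less price-elastic side of the market bears the larger share of a per-unit tax.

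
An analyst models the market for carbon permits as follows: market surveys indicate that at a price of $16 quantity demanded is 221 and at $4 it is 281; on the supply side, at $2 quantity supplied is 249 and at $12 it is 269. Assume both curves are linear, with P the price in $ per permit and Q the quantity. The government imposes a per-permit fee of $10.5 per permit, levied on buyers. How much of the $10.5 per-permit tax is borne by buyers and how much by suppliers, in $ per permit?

Demand slope: (281 − 221)/(4 − 16) = -5, so Qd = 301 − 5P.
Supply slope: (269 − 249)/(12 − 2) = 2, so Qs = 2P + 245.
Before the tax: set 301 − 5P = 2P + 245 → P* = $8, Q* = 261.
With the tax collected from buyers, demand (in seller-price terms) shifts: Qd = 301 − 5(P + 10.5).
Solving gives Q = 246 with buyers paying $11 and suppliers receiving $0.5 (the $10.5 wedge).
Burden on buyers: $3; on suppliers: $7.5. (They sum to $10.5.)
The less price-elastic side of the market bears the larger share of a per-unit tax.

Buyers bear $3 per permit; suppliers bear $7.5 per permit.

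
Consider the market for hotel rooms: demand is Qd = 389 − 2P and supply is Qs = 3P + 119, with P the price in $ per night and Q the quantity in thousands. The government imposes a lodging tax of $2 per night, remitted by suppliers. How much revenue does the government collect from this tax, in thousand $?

Without the tax, 389 − 2P = 3P + 119 gives 5P = 270, so P* = $54 and Q* = 281.
With the tax collected from suppliers, supply shifts: Qs = 3(P − 2) + 119.
Solving gives Q = 278.6 with buyers paying $55.2 and suppliers receiving $53.2 (the $2 wedge).
Revenue = t · Q = 2 · 278.6 = $557.2.

Tax revenue = $557.2 thousand.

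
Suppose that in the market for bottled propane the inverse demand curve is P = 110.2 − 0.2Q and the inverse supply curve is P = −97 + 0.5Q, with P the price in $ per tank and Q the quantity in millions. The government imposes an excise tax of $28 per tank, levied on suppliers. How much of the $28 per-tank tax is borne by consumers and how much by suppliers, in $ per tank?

Consumers bear $8 per tank; suppliers bear $20 per tank.

Inverting to Q(P) form: Qd = 551 − 5P; Qs = 2P + 194.
Without the tax, 551 − 5P = 2P + 194 gives 7P = 357, so P* = $51 and Q* = 296.
With the tax collected from suppliers, supply shifts: Qs = 2(P − 28) + 194.
Solving gives Q = 256 with consumers paying $59 and suppliers receiving $31 (the $28 wedge).
Burden on consumers: $8; on suppliers: $20. (They sum to $28.)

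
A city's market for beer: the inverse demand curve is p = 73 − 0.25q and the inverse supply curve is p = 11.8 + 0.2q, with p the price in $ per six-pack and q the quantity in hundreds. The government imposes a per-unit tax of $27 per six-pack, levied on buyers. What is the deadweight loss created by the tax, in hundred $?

Deadweight loss = $810 hundred.

Inverting to q(p) form: qd = 292 − 4p; qs = 5p − 59.
Before the tax: set 292 − 4p = 5p − 59 → p* = $39, q* = 136.
With the tax collected from buyers, demand (in seller-price terms) shifts: qd = 292 − 4(p + 27).
Solving gives q = 76 with buyers paying $54 and producers receiving $27 (the $27 wedge).
Quantity falls by |ΔQ| = |136 − 76| = 60.
DWL = ½ · t · |ΔQ| = ½ · 27 · 60 = $810.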